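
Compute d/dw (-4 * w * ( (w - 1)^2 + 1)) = -12*w^2 + 16*w - 8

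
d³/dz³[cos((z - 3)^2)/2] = 4*z^3*sin(z^2 - 6*z + 9) - 36*z^2*sin(z^2 - 6*z + 9) + 108*z*sin(z^2 - 6*z + 9) - 6*z*cos(z^2 - 6*z + 9) - 108*sin(z^2 - 6*z + 9) + 18*cos(z^2 - 6*z + 9)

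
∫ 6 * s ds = 3*s^2 + C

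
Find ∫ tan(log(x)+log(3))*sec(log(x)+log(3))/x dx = sec(log(3*x)) + C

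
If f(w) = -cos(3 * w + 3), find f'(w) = 3*sin(3*w + 3)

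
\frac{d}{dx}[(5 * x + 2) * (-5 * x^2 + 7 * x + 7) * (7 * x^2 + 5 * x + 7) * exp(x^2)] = -350*x^6*exp(x^2) + 100*x^5*exp(x^2) - 289*x^4*exp(x^2) + 1236*x^3*exp(x^2) + 1705*x^2*exp(x^2) + 1232*x*exp(x^2) + 413*exp(x^2)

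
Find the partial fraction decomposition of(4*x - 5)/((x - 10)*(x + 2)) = 13/(12*(x + 2)) + 35/(12*(x - 10))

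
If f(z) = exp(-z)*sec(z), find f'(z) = (tan(z)*sec(z) - sec(z))*exp(-z)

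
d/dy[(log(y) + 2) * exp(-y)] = (-y*log(y) - 2*y + 1)*exp(-y)/y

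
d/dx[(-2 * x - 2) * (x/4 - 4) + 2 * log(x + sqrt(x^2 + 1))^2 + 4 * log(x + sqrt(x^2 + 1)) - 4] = (-2*x^3 - 2*x^2*sqrt(x^2 + 1) + 15*x^2 + 15*x*sqrt(x^2 + 1) + 8*x*log(x + sqrt(x^2 + 1)) + 6*x + 8*sqrt(x^2 + 1)*log(x + sqrt(x^2 + 1)) + 8*sqrt(x^2 + 1) + 15)/(2*x^2 + 2*x*sqrt(x^2 + 1) + 2)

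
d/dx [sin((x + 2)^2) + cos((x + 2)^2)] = -2*x*sin(x^2 + 4*x + 4) + 2*x*cos(x^2 + 4*x + 4) - 4*sin(x^2 + 4*x + 4) + 4*cos(x^2 + 4*x + 4)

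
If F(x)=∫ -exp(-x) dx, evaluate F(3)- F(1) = -exp(-1) + exp(-3)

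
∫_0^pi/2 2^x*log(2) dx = -1 + 2^(pi/2)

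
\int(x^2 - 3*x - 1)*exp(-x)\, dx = (-x^2 + x + 2)*exp(-x) + C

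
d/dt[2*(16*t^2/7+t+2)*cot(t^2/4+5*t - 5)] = -16*t^3/(7*sin(t^2/4 + 5*t - 5)^2) - 167*t^2/(7*sin(t^2/4 + 5*t - 5)^2) + 64*t/(7*tan(t^2/4 + 5*t - 5)) - 12*t/sin(t^2/4 + 5*t - 5)^2 + 2/tan(t^2/4 + 5*t - 5) - 20/sin(t^2/4 + 5*t - 5)^2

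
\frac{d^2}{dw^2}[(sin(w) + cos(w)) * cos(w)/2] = -sqrt(2)*sin(2*w + pi/4)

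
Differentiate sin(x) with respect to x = cos(x)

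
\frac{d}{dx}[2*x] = 2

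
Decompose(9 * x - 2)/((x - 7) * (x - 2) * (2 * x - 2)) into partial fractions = 7/(12*(x - 1)) - 8/(5*(x - 2)) + 61/(60*(x - 7))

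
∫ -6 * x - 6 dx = -3*x^2 - 6*x + C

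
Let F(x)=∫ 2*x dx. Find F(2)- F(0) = 4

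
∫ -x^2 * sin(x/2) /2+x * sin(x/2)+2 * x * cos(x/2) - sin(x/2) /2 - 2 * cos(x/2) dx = (x - 1)^2*cos(x/2) + C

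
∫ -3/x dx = -3*log(2*x) + C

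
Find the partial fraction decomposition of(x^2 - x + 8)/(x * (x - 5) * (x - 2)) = -5/(3*(x - 2)) + 28/(15*(x - 5)) + 4/(5*x)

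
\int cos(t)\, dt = sin(t) + C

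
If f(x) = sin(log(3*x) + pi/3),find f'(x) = cos(log(x) + pi/3 + log(3))/x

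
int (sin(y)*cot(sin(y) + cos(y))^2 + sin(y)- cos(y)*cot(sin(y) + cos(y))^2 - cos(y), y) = cot(sin(y) + cos(y)) + C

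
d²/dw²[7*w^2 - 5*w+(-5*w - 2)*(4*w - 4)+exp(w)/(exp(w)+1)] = (-26*exp(3*w) - 79*exp(2*w) - 77*exp(w) - 26)/(exp(3*w) + 3*exp(2*w) + 3*exp(w) + 1)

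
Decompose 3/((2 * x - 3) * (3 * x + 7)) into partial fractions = -9/(23*(3*x + 7)) + 6/(23*(2*x - 3))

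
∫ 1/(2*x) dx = log(x)/2 + C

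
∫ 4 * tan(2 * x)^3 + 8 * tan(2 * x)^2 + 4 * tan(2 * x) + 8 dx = (tan(2*x) + 2)^2 + C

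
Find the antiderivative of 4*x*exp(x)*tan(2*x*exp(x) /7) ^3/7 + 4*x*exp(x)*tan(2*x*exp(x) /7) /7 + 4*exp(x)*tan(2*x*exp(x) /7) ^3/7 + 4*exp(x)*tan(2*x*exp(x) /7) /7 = tan(2*x*exp(x)/7)^2 + C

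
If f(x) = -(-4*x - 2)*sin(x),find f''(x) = -4*x*sin(x) - 2*sin(x) + 8*cos(x)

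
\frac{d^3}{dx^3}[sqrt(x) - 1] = 3/(8*x^(5/2))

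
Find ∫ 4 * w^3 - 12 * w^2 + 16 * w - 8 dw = w^4 - 4*w^3 + 8*w^2 - 8*w + C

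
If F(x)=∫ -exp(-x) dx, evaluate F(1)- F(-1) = -E + exp(-1)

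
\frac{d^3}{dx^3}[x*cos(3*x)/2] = 27*x*sin(3*x)/2 - 27*cos(3*x)/2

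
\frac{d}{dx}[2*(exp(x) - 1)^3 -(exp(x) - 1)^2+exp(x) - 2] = 6*exp(3*x) - 14*exp(2*x) + 9*exp(x)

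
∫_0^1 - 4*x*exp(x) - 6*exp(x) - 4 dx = -6*E - 2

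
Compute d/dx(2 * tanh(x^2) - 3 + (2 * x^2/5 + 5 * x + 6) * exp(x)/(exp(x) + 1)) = (2*x^2*exp(x) + 4*x*exp(2*x) + 20*x*exp(2*x)/cosh(x^2)^2 + 29*x*exp(x) + 40*x*exp(x)/cosh(x^2)^2 + 20*x/cosh(x^2)^2 + 25*exp(2*x) + 55*exp(x))/(5*exp(2*x) + 10*exp(x) + 5)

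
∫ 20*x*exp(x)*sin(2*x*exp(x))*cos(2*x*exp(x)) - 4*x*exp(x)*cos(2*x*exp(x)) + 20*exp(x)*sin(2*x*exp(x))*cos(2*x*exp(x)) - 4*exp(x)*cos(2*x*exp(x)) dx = (5*sin(2*x*exp(x)) - 2)*sin(2*x*exp(x)) + C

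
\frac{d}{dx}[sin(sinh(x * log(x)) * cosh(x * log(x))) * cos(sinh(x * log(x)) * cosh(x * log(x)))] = (log(x) + 1)*cos(2*sinh(x*log(x))*cosh(x*log(x)))*cosh(2*x*log(x))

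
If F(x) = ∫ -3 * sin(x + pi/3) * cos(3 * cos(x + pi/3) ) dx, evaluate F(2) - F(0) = -sin(3/2) + sin(3*cos(pi/3 + 2))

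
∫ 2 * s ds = s^2 + C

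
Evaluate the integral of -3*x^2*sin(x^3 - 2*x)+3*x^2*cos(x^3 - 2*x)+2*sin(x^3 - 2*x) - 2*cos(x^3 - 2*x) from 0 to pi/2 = -1 - sqrt(2)*sin(pi/4 + pi^3/8)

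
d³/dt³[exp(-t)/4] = -exp(-t)/4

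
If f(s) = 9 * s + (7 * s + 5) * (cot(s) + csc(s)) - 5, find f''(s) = (-7*s + 14*s*cos(s)/sin(s)^2 + 14*s/sin(s)^2 - 5 - 14*cos(s)/sin(s) - 14/sin(s) + 10*cos(s)/sin(s)^2 + 10/sin(s)^2)/sin(s)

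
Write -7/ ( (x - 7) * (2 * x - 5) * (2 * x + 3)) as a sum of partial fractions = -7/(68*(2*x + 3)) + 7/(36*(2*x - 5)) - 7/(153*(x - 7))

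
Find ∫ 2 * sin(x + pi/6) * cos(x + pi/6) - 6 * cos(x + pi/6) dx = (sin(x + pi/6) - 3)^2 + C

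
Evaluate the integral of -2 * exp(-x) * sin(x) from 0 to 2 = -1 + (cos(2) + sin(2))*exp(-2)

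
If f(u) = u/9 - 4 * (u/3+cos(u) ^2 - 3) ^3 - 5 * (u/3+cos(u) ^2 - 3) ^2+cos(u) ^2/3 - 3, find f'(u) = 4*u^2*sin(2*u)/3 - 4*u^2/9 - 50*u*sin(2*u)/3 + 2*u*sin(4*u) - 4*u*cos(2*u)/3 + 50*u/9 - (1 - cos(2*u))^2 + 3*(cos(2*u) + 1)^2*sin(2*u) + 140*sin(2*u)/3 - 31*sin(4*u)/2 + 19*cos(2*u)/3 - 140/9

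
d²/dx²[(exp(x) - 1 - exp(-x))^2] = (4*exp(4*x) - 2*exp(3*x) + 2*exp(x) + 4)*exp(-2*x)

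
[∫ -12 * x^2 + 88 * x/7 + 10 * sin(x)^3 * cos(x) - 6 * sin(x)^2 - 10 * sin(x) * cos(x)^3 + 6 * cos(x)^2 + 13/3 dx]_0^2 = 3*sin(4) + 5*cos(8)/8 + 199/168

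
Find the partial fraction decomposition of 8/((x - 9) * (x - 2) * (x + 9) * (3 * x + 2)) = 27/(725*(3*x + 2)) - 4/(2475*(x + 9)) - 1/(77*(x - 2)) + 4/(1827*(x - 9))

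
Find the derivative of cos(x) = -sin(x)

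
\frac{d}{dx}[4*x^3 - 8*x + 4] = 12*x^2 - 8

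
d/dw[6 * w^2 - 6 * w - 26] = 12*w - 6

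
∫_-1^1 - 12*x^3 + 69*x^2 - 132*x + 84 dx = 214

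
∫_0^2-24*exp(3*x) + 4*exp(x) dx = -8*exp(6) + 4 + 4*exp(2)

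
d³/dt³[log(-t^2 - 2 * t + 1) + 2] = (4*t^3 + 12*t^2 + 36*t + 28)/(t^6 + 6*t^5 + 9*t^4 - 4*t^3 - 9*t^2 + 6*t - 1)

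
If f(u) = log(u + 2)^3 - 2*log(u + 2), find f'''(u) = (6*log(u + 2)^2 - 18*log(u + 2) + 2)/(u^3 + 6*u^2 + 12*u + 8)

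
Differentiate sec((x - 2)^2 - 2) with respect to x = 2*x*tan(x^2 - 4*x + 2)*sec(x^2 - 4*x + 2) - 4*tan(x^2 - 4*x + 2)*sec(x^2 - 4*x + 2)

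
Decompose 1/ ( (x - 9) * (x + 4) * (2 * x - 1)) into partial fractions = -4/(153*(2*x - 1)) + 1/(117*(x + 4)) + 1/(221*(x - 9))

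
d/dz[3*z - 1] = 3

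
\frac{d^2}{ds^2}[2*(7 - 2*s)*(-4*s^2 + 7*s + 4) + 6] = 96*s - 168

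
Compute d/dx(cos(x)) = -sin(x)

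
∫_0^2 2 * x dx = 4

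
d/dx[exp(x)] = exp(x)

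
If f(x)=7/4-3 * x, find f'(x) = -3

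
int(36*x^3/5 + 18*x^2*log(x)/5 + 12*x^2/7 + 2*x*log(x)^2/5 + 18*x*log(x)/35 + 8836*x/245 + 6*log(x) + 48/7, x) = x*(x*(21*x + 7*log(x) + 1)^2 + 4410*x + 1470*log(x) + 210)/245 + C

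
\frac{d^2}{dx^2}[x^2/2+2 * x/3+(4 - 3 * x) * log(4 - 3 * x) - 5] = (3*x - 13)/(3*x - 4)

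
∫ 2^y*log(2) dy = 2^y + C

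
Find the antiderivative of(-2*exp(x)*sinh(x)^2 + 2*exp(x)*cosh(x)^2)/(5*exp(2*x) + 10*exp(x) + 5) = (-23*exp(x) - 25)/(5*(exp(x) + 1)) + C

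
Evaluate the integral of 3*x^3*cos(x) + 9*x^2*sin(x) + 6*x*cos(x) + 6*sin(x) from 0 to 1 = 9*sin(1)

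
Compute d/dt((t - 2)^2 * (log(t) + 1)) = (2*t^2*log(t) + 3*t^2 - 4*t*log(t) - 8*t + 4)/t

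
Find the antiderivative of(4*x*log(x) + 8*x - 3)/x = (4*x - 3)*(log(x) + 1) + C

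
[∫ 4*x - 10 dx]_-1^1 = -20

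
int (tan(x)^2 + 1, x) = tan(x) + C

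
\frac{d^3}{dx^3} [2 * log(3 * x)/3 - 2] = 4/(3*x^3)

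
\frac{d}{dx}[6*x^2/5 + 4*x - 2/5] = 12*x/5 + 4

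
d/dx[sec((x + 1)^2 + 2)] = 2*x*tan(x^2 + 2*x + 3)*sec(x^2 + 2*x + 3) + 2*tan(x^2 + 2*x + 3)*sec(x^2 + 2*x + 3)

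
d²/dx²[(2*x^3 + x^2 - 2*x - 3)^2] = 120*x^4 + 80*x^3 - 84*x^2 - 96*x - 4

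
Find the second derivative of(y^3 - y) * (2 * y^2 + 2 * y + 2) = 40*y^3 + 24*y^2 - 4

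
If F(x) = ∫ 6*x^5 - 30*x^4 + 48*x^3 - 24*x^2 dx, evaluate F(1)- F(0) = -1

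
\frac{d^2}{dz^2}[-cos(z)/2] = cos(z)/2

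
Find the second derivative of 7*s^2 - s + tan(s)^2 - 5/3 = 6*tan(s)^4 + 8*tan(s)^2 + 16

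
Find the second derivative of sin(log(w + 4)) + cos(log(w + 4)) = -2*cos(log(w + 4))/(w^2 + 8*w + 16)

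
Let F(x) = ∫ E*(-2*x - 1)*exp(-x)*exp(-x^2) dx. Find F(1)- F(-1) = -E + exp(-1)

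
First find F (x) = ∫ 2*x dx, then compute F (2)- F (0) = 4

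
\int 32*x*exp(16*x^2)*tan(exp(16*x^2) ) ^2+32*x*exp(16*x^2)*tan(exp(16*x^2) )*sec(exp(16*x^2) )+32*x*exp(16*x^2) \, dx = tan(exp(16*x^2)) + sec(exp(16*x^2)) + C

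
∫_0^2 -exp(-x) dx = -1 + exp(-2)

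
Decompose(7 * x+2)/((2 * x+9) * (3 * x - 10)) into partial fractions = 76/(47*(3*x - 10)) + 59/(47*(2*x + 9))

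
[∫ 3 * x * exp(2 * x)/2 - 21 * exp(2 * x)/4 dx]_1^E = (-3 + 3*E/4)*exp(2*E) + 9*exp(2)/4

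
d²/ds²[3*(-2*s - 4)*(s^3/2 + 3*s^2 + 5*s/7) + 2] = -36*s^2 - 144*s - 564/7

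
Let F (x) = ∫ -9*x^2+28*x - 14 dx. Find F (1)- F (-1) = -34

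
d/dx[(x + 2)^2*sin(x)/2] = x^2*cos(x)/2 + x*sin(x) + 2*x*cos(x) + 2*sin(x) + 2*cos(x)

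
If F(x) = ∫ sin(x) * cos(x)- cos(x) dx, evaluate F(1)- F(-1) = -2*sin(1)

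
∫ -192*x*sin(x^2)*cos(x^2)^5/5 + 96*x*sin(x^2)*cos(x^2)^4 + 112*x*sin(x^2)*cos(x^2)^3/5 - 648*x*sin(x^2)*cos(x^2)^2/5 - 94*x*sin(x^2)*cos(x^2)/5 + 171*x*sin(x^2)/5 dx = (32*cos(x^2)^5 - 96*cos(x^2)^4 - 28*cos(x^2)^3 + 216*cos(x^2)^2 + 47*cos(x^2) - 171)*cos(x^2)/10 + C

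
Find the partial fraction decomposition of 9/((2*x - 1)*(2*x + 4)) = 9/(5*(2*x - 1)) - 9/(10*(x + 2))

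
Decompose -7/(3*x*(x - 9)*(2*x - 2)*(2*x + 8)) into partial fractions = 7/(3120*(x + 4)) + 7/(480*(x - 1)) - 7/(11232*(x - 9)) - 7/(432*x)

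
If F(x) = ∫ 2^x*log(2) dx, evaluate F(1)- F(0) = 1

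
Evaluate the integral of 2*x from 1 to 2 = 3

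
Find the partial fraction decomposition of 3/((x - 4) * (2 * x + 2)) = -3/(10*(x + 1)) + 3/(10*(x - 4))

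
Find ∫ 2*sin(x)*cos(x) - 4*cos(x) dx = (sin(x) - 2)^2 + C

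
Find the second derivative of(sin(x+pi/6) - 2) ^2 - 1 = -sqrt(3)*sin(2*x) + 4*sin(x + pi/6) + cos(2*x)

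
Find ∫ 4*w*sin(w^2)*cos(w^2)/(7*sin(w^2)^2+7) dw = log(sin(w^2)^2 + 1)/7 + C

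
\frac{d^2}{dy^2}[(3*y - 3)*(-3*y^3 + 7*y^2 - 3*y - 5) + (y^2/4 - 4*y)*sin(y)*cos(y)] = -y^2*sin(2*y)/2 - 108*y^2 + 8*y*sin(2*y) + y*cos(2*y) + 180*y + sin(2*y)/4 - 8*cos(2*y) - 60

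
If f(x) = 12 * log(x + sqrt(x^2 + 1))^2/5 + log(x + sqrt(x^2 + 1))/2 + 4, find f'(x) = (48*x*log(x + sqrt(x^2 + 1)) + 5*x + 48*sqrt(x^2 + 1)*log(x + sqrt(x^2 + 1)) + 5*sqrt(x^2 + 1))/(10*x^2 + 10*x*sqrt(x^2 + 1) + 10)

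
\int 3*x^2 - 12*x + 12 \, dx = x^3 - 6*x^2 + 12*x + C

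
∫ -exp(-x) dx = exp(-x) + C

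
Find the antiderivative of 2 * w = w^2 + C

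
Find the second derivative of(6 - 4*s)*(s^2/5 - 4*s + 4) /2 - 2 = 86/5 - 12*s/5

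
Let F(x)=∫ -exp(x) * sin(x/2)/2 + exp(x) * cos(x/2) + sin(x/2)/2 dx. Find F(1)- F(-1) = (E - exp(-1))*cos(1/2)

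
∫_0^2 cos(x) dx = sin(2)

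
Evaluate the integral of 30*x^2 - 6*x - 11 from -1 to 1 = -2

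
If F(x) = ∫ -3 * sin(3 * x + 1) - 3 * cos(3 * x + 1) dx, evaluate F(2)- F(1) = sin(4) - sin(7) - cos(4) + cos(7)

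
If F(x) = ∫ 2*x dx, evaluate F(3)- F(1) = 8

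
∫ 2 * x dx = x^2 + C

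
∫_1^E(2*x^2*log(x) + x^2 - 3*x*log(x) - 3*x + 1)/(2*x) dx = -3*E/2 + 1/2 + exp(2)/2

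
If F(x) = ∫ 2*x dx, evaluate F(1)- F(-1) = 0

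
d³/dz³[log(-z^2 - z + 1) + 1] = (4*z^3 + 6*z^2 + 18*z + 8)/(z^6 + 3*z^5 - 5*z^3 + 3*z - 1)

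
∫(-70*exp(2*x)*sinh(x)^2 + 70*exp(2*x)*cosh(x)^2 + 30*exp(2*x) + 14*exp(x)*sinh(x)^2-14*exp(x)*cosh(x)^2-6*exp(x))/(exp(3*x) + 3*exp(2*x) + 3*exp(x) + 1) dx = 20*(exp(2*x) - 3*exp(x) - 1)/(exp(2*x) + 2*exp(x) + 1) + C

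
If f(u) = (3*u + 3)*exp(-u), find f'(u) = -3*u*exp(-u)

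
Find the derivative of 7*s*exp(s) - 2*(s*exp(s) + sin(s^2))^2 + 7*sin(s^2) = -4*s^2*exp(2*s) - 8*s^2*exp(s)*cos(s^2) - 4*s*exp(2*s) - 4*s*exp(s)*sin(s^2) + 7*s*exp(s) - 4*s*sin(2*s^2) + 14*s*cos(s^2) - 4*exp(s)*sin(s^2) + 7*exp(s)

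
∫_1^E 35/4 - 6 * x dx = -15/4 + (-2 + 3*E/4)*(1 - 4*E)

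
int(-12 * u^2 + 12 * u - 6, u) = -4*u^3 + 6*u^2 - 6*u + C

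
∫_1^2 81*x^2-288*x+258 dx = 15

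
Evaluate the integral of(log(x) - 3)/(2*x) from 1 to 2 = -3*log(2)/2 + log(2)^2/4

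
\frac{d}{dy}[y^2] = 2*y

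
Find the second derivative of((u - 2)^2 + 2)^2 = 12*u^2 - 48*u + 56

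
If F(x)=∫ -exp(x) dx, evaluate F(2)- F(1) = E - exp(2)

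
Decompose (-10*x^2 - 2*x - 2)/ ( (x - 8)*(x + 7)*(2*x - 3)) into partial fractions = 110/(221*(2*x - 3)) - 478/(255*(x + 7)) - 658/(195*(x - 8))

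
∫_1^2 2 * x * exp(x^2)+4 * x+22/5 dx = -E + 52/5 + exp(4)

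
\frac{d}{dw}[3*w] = 3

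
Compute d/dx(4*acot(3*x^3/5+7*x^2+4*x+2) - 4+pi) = (-180*x^2 - 1400*x - 400)/(9*x^6 + 210*x^5 + 1345*x^4 + 1460*x^3 + 1100*x^2 + 400*x + 125)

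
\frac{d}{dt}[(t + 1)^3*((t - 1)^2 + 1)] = 5*t^4 + 4*t^3 - 3*t^2 + 2*t + 4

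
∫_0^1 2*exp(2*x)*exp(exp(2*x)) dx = -E + exp(exp(2))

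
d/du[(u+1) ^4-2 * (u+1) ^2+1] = 4*u^3 + 12*u^2 + 8*u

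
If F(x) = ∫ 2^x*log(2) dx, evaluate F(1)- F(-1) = 3/2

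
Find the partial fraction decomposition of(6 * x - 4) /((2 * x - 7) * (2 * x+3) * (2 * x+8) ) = 13/(50*(2*x + 3)) + 17/(150*(2*x - 7)) - 14/(75*(x + 4))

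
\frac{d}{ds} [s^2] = 2*s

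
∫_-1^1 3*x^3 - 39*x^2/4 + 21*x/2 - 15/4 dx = -14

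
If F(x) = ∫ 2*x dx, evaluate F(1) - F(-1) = 0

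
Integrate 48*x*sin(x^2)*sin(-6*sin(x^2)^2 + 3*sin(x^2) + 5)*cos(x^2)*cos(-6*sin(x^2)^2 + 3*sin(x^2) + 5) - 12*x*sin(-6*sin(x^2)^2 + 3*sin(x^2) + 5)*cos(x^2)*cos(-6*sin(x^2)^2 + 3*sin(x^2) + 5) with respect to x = cos(-6*sin(x^2)^2 + 3*sin(x^2) + 5)^2 + C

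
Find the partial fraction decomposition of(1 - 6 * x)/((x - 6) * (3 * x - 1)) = 3/(17*(3*x - 1)) - 35/(17*(x - 6))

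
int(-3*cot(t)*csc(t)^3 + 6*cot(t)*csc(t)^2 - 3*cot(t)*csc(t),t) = (csc(t) - 1)^3 + C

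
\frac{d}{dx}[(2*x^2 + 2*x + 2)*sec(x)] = 2*(x^2*sin(x)/cos(x) + x*sin(x)/cos(x) + 2*x + sin(x)/cos(x) + 1)/cos(x)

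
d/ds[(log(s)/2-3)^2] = (log(s) - 6)/(2*s)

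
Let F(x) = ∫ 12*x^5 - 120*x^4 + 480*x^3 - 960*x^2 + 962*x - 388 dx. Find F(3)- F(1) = 0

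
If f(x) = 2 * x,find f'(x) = 2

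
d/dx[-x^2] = -2*x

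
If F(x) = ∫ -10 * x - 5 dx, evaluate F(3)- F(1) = -50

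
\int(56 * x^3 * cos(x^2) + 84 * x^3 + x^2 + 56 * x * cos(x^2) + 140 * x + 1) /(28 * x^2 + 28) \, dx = 3*x^2/2 + x/28 + log(x^2 + 1) + sin(x^2) + C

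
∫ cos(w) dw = sin(w) + C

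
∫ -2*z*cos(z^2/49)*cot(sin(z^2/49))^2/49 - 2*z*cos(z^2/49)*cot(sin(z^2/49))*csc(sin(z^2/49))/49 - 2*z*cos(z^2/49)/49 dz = cot(sin(z^2/49)) + csc(sin(z^2/49)) + C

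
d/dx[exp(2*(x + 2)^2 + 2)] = 4*x*exp(2*x^2 + 8*x + 10) + 8*exp(2*x^2 + 8*x + 10)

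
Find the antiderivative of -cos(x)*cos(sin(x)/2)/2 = -sin(sin(x)/2) + C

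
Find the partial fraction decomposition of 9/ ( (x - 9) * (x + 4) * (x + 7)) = 3/(16*(x + 7)) - 3/(13*(x + 4)) + 9/(208*(x - 9))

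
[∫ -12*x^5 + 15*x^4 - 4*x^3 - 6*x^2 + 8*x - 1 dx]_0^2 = -50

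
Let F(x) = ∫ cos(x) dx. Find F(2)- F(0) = sin(2)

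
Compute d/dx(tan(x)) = cos(x)^(-2)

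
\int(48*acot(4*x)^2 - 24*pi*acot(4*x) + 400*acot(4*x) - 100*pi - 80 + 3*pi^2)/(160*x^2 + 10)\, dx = -(4*acot(4*x) - pi)^3/160 - 5*(4*acot(4*x) - pi)^2/16 + 2*acot(4*x) + C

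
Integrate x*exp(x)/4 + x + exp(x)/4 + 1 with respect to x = x*(2*x + exp(x) + 4)/4 + C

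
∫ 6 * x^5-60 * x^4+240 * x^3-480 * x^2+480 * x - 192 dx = x^6 - 12*x^5 + 60*x^4 - 160*x^3 + 240*x^2 - 192*x + C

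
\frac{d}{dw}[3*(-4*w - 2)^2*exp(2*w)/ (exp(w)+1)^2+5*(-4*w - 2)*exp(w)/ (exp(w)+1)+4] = (96*w^2*exp(2*w) + 96*w*exp(3*w) + 172*w*exp(2*w) - 20*w*exp(w) + 28*exp(3*w) + 22*exp(2*w) - 30*exp(w))/(exp(3*w) + 3*exp(2*w) + 3*exp(w) + 1)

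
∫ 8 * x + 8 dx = 4*x^2 + 8*x + C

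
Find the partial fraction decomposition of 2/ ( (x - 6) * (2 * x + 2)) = -1/(7*(x + 1)) + 1/(7*(x - 6))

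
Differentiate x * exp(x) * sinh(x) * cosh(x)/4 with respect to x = (x*sinh(2*x) + 2*x*cosh(2*x) + sinh(2*x))*exp(x)/8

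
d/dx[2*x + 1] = 2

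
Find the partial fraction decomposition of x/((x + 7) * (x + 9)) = 9/(2*(x + 9)) - 7/(2*(x + 7))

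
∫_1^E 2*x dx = -1 + exp(2)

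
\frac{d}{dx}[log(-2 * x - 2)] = 1/(x + 1)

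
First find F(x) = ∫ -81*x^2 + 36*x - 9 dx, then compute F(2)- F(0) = -162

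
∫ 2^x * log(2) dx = 2^x + C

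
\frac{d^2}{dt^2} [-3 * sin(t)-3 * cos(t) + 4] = 3*sin(t) + 3*cos(t)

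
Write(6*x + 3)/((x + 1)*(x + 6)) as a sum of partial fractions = 33/(5*(x + 6)) - 3/(5*(x + 1))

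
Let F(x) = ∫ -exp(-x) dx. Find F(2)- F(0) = -1 + exp(-2)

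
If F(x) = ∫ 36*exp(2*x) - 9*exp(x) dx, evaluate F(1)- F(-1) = -9*E - 18*exp(-2) + 9*exp(-1) + 18*exp(2)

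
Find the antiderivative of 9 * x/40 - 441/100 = 9*x^2/80 - 441*x/100 + C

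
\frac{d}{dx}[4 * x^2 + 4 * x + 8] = 8*x + 4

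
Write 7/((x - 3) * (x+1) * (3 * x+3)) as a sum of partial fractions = -7/(48*(x + 1)) - 7/(12*(x + 1)^2) + 7/(48*(x - 3))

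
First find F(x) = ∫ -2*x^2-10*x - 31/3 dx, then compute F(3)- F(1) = -78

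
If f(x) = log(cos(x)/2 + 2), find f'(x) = -sin(x)/(cos(x) + 4)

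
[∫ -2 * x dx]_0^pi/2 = -pi^2/4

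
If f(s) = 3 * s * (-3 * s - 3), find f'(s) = -18*s - 9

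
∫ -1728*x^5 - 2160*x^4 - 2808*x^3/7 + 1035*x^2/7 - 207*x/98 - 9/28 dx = -288*x^6 - 432*x^5 - 702*x^4/7 + 345*x^3/7 - 207*x^2/196 - 9*x/28 + C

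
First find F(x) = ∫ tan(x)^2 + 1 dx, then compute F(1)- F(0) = tan(1)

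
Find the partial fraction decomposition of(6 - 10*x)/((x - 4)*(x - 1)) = 4/(3*(x - 1)) - 34/(3*(x - 4))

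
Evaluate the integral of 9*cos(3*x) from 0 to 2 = 3*sin(6)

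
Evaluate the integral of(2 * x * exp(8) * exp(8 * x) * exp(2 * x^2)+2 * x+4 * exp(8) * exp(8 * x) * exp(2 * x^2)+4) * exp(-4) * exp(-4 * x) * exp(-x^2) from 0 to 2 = -exp(4) - exp(-16) + exp(-4) + exp(16)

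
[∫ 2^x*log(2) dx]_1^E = -2 + 2^E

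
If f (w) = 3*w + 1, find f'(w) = 3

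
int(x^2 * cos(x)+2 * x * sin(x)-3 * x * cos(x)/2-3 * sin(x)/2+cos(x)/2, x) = (x^2 - 3*x/2 + 1/2)*sin(x) + C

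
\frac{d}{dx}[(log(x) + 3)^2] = (2*log(x) + 6)/x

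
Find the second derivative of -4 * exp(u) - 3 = -4*exp(u)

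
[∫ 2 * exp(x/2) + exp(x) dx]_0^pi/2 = -9 + (2 + exp(pi/4))^2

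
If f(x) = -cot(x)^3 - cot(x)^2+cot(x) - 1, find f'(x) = 3*cot(x)^4 + 2*cot(x)^3 + 2*cot(x)^2 + 2*cot(x) - 1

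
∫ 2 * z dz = z^2 + C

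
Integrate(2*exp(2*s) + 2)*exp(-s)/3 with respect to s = 4*sinh(s)/3 + C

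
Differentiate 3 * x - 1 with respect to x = 3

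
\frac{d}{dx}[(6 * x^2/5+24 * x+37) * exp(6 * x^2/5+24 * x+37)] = 72*x^3*exp(6*x^2/5 + 24*x + 37)/25 + 432*x^2*exp(6*x^2/5 + 24*x + 37)/5 + 3336*x*exp(6*x^2/5 + 24*x + 37)/5 + 912*exp(6*x^2/5 + 24*x + 37)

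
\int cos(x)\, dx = sin(x) + C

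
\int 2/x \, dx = 2*log(x) + C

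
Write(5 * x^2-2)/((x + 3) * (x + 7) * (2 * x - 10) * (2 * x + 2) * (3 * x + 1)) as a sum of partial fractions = 117/(20480*(3*x + 1)) + 27/(2560*(x + 7)) - 43/(2048*(x + 3)) + 1/(192*(x + 1)) + 41/(12288*(x - 5))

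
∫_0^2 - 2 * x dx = -4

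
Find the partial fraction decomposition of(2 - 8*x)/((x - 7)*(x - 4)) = 10/(x - 4) - 18/(x - 7)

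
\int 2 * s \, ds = s^2 + C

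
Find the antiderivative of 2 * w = w^2 + C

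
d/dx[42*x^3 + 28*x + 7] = 126*x^2 + 28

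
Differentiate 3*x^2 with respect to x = 6*x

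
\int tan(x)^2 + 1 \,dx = tan(x) + C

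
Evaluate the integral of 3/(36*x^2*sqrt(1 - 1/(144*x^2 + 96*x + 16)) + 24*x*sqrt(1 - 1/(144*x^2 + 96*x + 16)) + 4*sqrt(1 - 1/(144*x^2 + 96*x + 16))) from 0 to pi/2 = -acsc(4 + 6*pi) + acsc(4)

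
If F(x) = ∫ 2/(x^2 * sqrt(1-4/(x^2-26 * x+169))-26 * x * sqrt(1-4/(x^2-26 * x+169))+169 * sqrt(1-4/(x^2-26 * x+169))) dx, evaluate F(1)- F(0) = -acsc(13/2) + acsc(6)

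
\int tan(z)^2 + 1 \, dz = tan(z) + C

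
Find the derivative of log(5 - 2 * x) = 2/(2*x - 5)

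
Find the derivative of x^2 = 2*x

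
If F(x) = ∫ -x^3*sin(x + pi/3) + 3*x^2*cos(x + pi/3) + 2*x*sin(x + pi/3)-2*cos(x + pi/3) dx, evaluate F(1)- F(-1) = -cos(1)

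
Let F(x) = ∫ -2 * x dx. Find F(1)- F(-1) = 0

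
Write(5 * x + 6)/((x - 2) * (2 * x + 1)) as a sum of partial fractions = -7/(5*(2*x + 1)) + 16/(5*(x - 2))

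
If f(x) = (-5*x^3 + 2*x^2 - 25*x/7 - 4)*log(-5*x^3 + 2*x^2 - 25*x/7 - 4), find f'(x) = -15*x^2*log(-5*x^3 + 2*x^2 - 25*x/7 - 4) - 15*x^2 + 4*x*log(-5*x^3 + 2*x^2 - 25*x/7 - 4) + 4*x - 25*log(-5*x^3 + 2*x^2 - 25*x/7 - 4)/7 - 25/7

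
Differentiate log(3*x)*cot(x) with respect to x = (-x*log(x)/sin(x)^2 - x*log(3)/sin(x)^2 + 1/tan(x))/x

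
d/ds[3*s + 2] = 3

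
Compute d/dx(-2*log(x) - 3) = -2/x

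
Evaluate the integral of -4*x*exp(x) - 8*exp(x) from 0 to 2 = 4 - 12*exp(2)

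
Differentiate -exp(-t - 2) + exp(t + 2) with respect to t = (exp(2*t + 4) + 1)*exp(-t - 2)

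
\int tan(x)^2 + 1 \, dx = tan(x) + C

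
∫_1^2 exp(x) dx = -E + exp(2)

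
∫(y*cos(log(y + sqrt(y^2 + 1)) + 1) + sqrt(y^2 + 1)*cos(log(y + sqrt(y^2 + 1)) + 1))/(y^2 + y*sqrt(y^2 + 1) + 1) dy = sin(log(y + sqrt(y^2 + 1)) + 1) + C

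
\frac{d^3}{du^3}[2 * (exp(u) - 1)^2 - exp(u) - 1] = 16*exp(2*u) - 5*exp(u)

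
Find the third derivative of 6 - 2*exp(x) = -2*exp(x)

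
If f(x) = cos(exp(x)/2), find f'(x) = -exp(x)*sin(exp(x)/2)/2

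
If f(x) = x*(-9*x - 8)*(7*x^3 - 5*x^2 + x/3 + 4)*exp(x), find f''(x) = -63*x^5*exp(x) - 641*x^4*exp(x) - 1311*x^3*exp(x) + 154*x^2*exp(x)/3 + 106*x*exp(x)/3 - 424*exp(x)/3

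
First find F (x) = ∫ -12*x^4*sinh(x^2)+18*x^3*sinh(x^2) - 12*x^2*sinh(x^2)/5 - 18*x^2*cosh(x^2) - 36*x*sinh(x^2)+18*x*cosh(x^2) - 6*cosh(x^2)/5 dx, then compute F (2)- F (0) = 18 - 162*cosh(4)/5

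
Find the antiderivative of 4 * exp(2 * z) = 2*exp(2*z) + C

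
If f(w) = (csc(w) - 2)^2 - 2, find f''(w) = 2*(2 - 2/sin(w) - 4/sin(w)^2 + 3/sin(w)^3)/sin(w)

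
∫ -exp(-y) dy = exp(-y) + C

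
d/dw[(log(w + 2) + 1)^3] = (3*log(w + 2)^2 + 6*log(w + 2) + 3)/(w + 2)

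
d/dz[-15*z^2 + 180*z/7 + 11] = 180/7 - 30*z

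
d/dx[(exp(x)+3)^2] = 2*exp(2*x) + 6*exp(x)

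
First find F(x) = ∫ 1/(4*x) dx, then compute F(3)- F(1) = log(3)/4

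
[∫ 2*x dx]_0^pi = pi^2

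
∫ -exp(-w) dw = exp(-w) + C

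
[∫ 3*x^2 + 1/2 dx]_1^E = -3/2 + E/2 + exp(3)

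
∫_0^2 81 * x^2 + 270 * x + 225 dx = 1206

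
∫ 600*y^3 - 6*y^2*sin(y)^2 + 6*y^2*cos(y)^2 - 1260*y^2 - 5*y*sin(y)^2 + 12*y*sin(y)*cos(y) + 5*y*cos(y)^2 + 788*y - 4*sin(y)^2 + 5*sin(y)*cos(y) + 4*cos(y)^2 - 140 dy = -20*y^2 + 28*y + (3*y^2 + 5*y/2 + 2)*sin(2*y) + 6*(5*y^2 - 7*y + 2)^2 + C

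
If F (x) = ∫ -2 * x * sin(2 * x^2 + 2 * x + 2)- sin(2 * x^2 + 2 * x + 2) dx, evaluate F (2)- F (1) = -cos(6)/2 + cos(14)/2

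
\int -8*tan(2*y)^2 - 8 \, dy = -4*tan(2*y) + C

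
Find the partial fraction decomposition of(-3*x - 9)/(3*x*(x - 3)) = -2/(x - 3) + 1/x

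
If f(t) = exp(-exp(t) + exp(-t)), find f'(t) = (-exp(2*t) - 1)*exp(-t - exp(t) + exp(-t))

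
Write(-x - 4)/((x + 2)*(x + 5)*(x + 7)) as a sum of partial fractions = 3/(10*(x + 7)) - 1/(6*(x + 5)) - 2/(15*(x + 2))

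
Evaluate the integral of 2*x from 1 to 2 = 3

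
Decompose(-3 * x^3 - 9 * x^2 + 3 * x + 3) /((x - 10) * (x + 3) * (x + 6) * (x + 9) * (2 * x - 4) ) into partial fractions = 239/(1254*(x + 9)) - 103/(768*(x + 6)) - 1/(390*(x + 3)) + 51/(7040*(x - 2)) - 3867/(63232*(x - 10))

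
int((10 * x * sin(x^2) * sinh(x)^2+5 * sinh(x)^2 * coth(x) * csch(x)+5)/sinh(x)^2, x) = -5*cos(x^2) - 5/tanh(x) - 5/sinh(x) + C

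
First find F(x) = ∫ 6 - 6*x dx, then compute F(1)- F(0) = 3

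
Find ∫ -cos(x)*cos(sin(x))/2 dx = -sin(sin(x))/2 + C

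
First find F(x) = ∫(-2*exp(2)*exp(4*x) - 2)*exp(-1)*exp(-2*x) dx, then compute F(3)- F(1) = -exp(7) - exp(-3) + exp(-7) + exp(3)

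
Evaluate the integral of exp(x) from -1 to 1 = E - exp(-1)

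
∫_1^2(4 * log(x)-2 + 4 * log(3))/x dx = -2*log(6) - 2*log(3)^2 + 2*log(3) + 2*log(6)^2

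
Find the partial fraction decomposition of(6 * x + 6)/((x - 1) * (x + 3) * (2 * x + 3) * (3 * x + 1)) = -27/(56*(3*x + 1)) - 8/(35*(2*x + 3)) + 1/(8*(x + 3)) + 3/(20*(x - 1))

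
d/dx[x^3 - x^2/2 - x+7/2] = 3*x^2 - x - 1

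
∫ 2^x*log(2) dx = 2^x + C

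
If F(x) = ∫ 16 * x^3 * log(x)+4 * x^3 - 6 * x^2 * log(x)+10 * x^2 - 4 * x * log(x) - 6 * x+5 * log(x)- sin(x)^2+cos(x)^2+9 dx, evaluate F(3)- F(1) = -sin(2)/2 + sin(6)/2 + 96 + 267*log(3)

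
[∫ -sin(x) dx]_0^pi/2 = -1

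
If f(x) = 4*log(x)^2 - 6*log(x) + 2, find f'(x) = (8*log(x) - 6)/x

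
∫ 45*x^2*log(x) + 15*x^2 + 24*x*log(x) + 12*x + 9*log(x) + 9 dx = 3*x*(5*x^2 + 4*x + 3)*log(x) + C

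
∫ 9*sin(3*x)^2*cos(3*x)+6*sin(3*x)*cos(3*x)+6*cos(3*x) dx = (sin(3*x)^2 + sin(3*x) + 2)*sin(3*x) + C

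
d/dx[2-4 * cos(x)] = 4*sin(x)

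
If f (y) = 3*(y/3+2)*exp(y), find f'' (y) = y*exp(y) + 8*exp(y)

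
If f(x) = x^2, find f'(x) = 2*x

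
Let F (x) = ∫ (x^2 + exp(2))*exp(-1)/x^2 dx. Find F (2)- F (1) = exp(-1) + E/2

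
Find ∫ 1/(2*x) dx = log(x)/2 + C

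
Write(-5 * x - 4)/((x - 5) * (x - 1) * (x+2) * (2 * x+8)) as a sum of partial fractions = -4/(45*(x + 4)) + 1/(14*(x + 2)) + 3/(40*(x - 1)) - 29/(504*(x - 5))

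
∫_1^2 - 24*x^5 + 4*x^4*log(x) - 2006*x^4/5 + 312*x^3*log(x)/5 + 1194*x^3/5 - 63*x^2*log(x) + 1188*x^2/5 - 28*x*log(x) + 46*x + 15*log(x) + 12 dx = -1217 + 406*log(2)/5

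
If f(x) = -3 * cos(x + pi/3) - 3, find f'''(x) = -3*sin(x + pi/3)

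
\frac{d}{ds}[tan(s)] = cos(s)^(-2)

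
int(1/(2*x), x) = log(x)/2 + C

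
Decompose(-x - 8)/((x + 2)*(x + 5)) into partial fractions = 1/(x + 5) - 2/(x + 2)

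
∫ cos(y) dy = sin(y) + C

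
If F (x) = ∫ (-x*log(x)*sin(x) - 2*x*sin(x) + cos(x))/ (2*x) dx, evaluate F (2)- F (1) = (log(2)/2 + 1)*cos(2) - cos(1)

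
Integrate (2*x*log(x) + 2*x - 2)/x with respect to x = 2*(x - 1)*log(x) + C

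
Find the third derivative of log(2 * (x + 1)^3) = 6/(x^3 + 3*x^2 + 3*x + 1)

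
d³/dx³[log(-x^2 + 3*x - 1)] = (4*x^3 - 18*x^2 + 42*x - 36)/(x^6 - 9*x^5 + 30*x^4 - 45*x^3 + 30*x^2 - 9*x + 1)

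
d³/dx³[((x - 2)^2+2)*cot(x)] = -6*x^2*cot(x)^4 - 8*x^2*cot(x)^2 - 2*x^2 + 24*x*cot(x)^4 + 12*x*cot(x)^3 + 32*x*cot(x)^2 + 12*x*cot(x) + 8*x - 36*cot(x)^4 - 24*cot(x)^3 - 54*cot(x)^2 - 24*cot(x) - 18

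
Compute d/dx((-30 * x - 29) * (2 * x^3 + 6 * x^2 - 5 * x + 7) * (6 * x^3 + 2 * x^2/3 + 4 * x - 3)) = -2520*x^6 - 8808*x^5 - 8140*x^4/3 - 4712*x^3 - 1930*x^2 - 1940*x/3 - 617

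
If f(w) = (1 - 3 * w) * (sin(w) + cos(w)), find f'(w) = 3*w*sin(w) - 3*w*cos(w) - 4*sin(w) - 2*cos(w)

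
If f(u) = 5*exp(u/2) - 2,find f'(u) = 5*exp(u/2)/2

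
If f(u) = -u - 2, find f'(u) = -1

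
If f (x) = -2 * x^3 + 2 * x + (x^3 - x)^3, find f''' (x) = 504*x^6 - 630*x^4 + 180*x^2 - 18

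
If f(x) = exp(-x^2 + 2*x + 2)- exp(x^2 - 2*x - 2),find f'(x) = (-2*x*exp(-2*x^2 + 4*x + 4) - 2*x + 2*exp(-2*x^2 + 4*x + 4) + 2)*exp(x^2 - 2*x - 2)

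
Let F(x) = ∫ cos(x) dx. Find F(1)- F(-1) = 2*sin(1)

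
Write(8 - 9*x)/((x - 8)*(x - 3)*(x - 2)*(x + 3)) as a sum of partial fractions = -7/(66*(x + 3)) - 1/(3*(x - 2)) + 19/(30*(x - 3)) - 32/(165*(x - 8))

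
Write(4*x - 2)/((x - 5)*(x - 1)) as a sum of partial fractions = -1/(2*(x - 1)) + 9/(2*(x - 5))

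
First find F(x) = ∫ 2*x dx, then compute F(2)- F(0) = 4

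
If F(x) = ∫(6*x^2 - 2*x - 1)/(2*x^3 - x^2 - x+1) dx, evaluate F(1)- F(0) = 0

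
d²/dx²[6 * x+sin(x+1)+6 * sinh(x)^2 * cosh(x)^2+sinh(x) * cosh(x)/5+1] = 24*(cosh(2*x) - 1)^2 - sin(x + 1) + 2*sinh(2*x)/5 + 48*cosh(2*x) - 36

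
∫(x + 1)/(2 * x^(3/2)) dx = (x - 1)/sqrt(x) + C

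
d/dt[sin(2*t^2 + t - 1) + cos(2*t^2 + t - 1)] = -4*t*sin(2*t^2 + t - 1) + 4*t*cos(2*t^2 + t - 1) - sin(2*t^2 + t - 1) + cos(2*t^2 + t - 1)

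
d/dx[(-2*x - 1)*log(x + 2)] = (-2*x*log(x + 2) - 2*x - 4*log(x + 2) - 1)/(x + 2)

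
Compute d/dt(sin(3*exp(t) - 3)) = 3*exp(t)*cos(3*exp(t) - 3)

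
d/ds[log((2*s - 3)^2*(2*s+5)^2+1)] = (32*s^3 + 48*s^2 - 104*s - 60)/(8*s^4 + 16*s^3 - 52*s^2 - 60*s + 113)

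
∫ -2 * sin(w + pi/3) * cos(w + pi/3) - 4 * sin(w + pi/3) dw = (cos(w + pi/3) + 2)^2 + C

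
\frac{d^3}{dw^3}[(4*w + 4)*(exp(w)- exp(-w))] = (4*w*exp(2*w) + 4*w + 16*exp(2*w) - 8)*exp(-w)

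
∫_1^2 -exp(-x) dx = -exp(-1) + exp(-2)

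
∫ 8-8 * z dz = -4*z^2 + 8*z + C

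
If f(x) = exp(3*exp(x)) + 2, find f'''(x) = 3*exp(x + 3*exp(x)) + 27*exp(2*x + 3*exp(x)) + 27*exp(3*x + 3*exp(x))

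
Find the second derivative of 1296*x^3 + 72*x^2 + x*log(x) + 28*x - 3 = (7776*x^2 + 144*x + 1)/x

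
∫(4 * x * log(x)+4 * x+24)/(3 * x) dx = 4*(x + 6)*log(x)/3 + C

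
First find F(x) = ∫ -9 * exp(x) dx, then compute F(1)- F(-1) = -9*E + 9*exp(-1)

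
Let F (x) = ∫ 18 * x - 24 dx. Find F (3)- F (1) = 24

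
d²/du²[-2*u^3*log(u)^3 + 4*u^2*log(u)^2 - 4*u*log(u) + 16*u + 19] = (-12*u^2*log(u)^3 - 30*u^2*log(u)^2 - 12*u^2*log(u) + 8*u*log(u)^2 + 24*u*log(u) + 8*u - 4)/u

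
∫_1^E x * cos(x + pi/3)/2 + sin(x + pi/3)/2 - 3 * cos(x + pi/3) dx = (-3 + E/2)*sin(pi/3 + E) + 5*sin(1 + pi/3)/2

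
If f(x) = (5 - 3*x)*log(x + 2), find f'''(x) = (3*x + 28)/(x^3 + 6*x^2 + 12*x + 8)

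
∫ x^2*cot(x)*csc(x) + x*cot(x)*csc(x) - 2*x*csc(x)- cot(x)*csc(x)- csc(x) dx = (-x^2 - x + 1)*csc(x) + C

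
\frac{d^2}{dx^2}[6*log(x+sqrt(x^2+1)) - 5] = (-12*x^3 - 12*x^2*sqrt(x^2 + 1) - 6*x)/(2*x^5 + 2*x^4*sqrt(x^2 + 1) + 4*x^3 + 3*x^2*sqrt(x^2 + 1) + 2*x + sqrt(x^2 + 1))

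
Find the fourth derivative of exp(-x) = exp(-x)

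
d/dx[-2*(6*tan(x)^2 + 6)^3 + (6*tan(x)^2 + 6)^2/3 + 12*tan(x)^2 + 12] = -2592*tan(x)^7 - 7728*tan(x)^5 - 7656*tan(x)^3 - 2520*tan(x)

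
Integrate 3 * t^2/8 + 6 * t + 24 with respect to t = t^3/8 + 3*t^2 + 24*t + C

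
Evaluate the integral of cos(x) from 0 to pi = 0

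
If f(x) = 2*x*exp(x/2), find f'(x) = x*exp(x/2) + 2*exp(x/2)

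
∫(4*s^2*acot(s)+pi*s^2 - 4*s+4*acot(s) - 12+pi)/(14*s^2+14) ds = (s + 3)*(4*acot(s) + pi)/14 + C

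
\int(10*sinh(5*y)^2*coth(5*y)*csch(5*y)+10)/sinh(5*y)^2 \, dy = -2*coth(5*y) - 2*csch(5*y) + C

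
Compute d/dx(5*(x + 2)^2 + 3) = 10*x + 20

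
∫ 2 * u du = u^2 + C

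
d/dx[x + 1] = 1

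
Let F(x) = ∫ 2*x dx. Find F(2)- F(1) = 3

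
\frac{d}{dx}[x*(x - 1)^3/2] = 2*x^3 - 9*x^2/2 + 3*x - 1/2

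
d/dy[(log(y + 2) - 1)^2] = (2*log(y + 2) - 2)/(y + 2)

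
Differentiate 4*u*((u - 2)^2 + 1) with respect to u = 12*u^2 - 32*u + 20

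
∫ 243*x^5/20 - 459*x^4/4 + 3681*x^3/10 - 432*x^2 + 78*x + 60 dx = 81*x^6/40 - 459*x^5/20 + 3681*x^4/40 - 144*x^3 + 39*x^2 + 60*x + C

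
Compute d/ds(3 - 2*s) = -2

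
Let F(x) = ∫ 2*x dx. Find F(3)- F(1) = 8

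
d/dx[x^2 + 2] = 2*x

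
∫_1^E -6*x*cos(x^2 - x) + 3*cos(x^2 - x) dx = 3*sin(E - exp(2))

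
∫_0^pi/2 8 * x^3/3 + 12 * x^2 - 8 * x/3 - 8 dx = (-pi + pi^3/8)*(pi/3 + 4)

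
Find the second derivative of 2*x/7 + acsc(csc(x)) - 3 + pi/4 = 0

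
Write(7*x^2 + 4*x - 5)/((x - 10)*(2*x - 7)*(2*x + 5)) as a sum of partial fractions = 23/(120*(2*x + 5)) - 379/(312*(2*x - 7)) + 147/(65*(x - 10))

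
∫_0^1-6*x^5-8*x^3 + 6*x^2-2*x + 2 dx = 0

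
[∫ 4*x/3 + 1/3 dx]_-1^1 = 2/3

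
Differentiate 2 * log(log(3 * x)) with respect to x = 2/(x*log(x) + x*log(3))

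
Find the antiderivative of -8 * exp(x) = -8*exp(x) + C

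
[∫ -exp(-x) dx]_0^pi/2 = -1 + exp(-pi/2)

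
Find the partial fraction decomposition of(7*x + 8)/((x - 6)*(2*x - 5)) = -51/(7*(2*x - 5)) + 50/(7*(x - 6))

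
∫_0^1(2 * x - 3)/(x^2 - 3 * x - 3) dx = -log(3) + log(5)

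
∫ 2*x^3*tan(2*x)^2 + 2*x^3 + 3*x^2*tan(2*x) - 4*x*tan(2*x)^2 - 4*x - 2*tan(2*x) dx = x*(x^2 - 2)*tan(2*x) + C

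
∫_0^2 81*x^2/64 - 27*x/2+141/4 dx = 375/8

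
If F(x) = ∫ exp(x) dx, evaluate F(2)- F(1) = -E + exp(2)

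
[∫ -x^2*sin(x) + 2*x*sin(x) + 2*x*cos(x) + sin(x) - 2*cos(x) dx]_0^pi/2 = 1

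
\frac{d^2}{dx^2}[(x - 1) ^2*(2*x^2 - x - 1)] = 24*x^2 - 30*x + 6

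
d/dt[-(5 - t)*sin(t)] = t*cos(t) + sin(t) - 5*cos(t)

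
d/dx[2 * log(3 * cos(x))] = -2*tan(x)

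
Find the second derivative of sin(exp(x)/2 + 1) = (-exp(x)*sin(exp(x)/2 + 1) + 2*cos(exp(x)/2 + 1))*exp(x)/4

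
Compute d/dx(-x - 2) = -1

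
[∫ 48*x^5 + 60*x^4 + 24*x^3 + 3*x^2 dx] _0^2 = 1000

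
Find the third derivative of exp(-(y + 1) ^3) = (-27*y^6 - 162*y^5 - 405*y^4 - 486*y^3 - 243*y^2 + 21)*exp(-y^3 - 3*y^2 - 3*y - 1)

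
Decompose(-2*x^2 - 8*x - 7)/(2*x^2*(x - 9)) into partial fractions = -241/(162*(x - 9)) + 79/(162*x) + 7/(18*x^2)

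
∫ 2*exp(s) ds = 2*exp(s) + C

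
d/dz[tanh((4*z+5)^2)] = -32*z*tanh(16*z^2 + 40*z + 25)^2 + 32*z - 40*tanh(16*z^2 + 40*z + 25)^2 + 40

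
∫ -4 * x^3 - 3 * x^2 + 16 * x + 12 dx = -x^4 - x^3 + 8*x^2 + 12*x + C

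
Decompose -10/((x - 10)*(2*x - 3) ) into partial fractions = 20/(17*(2*x - 3)) - 10/(17*(x - 10))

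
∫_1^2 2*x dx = 3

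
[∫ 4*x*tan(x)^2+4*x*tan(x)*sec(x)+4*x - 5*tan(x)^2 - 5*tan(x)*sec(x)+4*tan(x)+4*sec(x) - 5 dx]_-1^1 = -10*tan(1) + 8*sec(1)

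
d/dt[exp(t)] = exp(t)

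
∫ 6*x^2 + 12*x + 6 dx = 2*x^3 + 6*x^2 + 6*x + C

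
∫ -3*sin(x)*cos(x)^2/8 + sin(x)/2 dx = (cos(x)^2 - 4)*cos(x)/8 + C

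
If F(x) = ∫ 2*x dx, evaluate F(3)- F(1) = 8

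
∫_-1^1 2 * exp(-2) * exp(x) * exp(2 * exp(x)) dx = -exp(-2 + 2*exp(-1)) + exp(-2 + 2*E)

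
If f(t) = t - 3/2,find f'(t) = 1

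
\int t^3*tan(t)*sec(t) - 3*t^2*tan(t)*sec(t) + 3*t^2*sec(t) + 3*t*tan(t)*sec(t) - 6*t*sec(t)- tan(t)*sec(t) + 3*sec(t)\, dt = (t - 1)^3*sec(t) + C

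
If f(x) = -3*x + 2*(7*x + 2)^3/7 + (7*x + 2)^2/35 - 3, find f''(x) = 588*x + 854/5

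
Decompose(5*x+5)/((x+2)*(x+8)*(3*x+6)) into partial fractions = -35/(108*(x + 8)) + 35/(108*(x + 2)) - 5/(18*(x + 2)^2)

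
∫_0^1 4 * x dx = 2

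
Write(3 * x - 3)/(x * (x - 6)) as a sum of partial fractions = 5/(2*(x - 6)) + 1/(2*x)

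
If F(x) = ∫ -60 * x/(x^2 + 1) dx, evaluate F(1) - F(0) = -30*log(2)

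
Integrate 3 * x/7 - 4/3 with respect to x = 3*x^2/14 - 4*x/3 + C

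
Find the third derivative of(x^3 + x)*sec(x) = (-x^3*sin(x)/cos(x) + 6*x^3*sin(x)/cos(x)^3 - 9*x^2 + 18*x^2/cos(x)^2 + 17*x*sin(x)/cos(x) + 6*x*sin(x)/cos(x)^3 + 3 + 6/cos(x)^2)/cos(x)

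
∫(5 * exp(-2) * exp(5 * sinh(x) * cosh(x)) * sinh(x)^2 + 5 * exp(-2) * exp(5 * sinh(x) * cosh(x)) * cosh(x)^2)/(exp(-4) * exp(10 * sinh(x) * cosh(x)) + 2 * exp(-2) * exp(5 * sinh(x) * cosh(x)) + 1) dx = exp(5*sinh(2*x)/2)/(exp(5*sinh(2*x)/2) + exp(2)) + C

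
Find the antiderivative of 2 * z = z^2 + C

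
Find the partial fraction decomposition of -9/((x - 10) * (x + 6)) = 9/(16*(x + 6)) - 9/(16*(x - 10))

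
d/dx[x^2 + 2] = 2*x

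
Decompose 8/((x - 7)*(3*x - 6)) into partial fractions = -8/(15*(x - 2)) + 8/(15*(x - 7))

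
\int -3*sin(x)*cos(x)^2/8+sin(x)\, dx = (cos(2*x) - 15)*cos(x)/16 + C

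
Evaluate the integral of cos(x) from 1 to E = -sin(1) + sin(E)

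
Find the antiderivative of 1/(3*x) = log(2*x)/3 + C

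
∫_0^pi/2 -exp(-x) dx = -1 + exp(-pi/2)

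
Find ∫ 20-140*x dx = -70*x^2 + 20*x + C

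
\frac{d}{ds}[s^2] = 2*s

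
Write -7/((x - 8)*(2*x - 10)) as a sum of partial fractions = 7/(6*(x - 5)) - 7/(6*(x - 8))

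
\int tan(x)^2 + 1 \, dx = tan(x) + C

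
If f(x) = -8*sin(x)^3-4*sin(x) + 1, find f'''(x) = 10*cos(x) - 54*cos(3*x)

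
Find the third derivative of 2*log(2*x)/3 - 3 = 4/(3*x^3)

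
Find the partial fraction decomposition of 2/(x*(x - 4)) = 1/(2*(x - 4)) - 1/(2*x)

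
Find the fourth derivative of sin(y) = sin(y)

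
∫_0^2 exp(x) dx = -1 + exp(2)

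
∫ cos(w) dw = sin(w) + C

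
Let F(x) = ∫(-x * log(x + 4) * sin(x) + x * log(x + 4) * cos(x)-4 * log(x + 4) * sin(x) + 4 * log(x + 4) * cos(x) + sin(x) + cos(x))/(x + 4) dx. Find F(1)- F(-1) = -(-sin(1) + cos(1))*log(3) + (cos(1) + sin(1))*log(5)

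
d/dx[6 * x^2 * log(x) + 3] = 12*x*log(x) + 6*x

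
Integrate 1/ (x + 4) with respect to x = log(x/2 + 2) + C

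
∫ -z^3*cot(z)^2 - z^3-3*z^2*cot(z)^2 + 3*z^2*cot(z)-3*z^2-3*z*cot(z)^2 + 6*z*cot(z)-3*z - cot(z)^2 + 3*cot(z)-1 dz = (z + 1)^3*cot(z) + C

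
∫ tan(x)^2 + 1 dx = tan(x) + C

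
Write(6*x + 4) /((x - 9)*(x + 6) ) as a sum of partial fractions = 32/(15*(x + 6)) + 58/(15*(x - 9))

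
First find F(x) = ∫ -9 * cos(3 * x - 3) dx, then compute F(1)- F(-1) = -3*sin(6)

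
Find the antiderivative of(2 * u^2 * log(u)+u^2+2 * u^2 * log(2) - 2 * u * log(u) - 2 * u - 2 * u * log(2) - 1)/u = ((u - 1)^2 - 2)*log(2*u) + C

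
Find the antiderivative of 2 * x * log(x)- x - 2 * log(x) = ((x - 1)^2 - 1)*(log(x) - 1) + C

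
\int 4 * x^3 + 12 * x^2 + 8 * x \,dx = x^4 + 4*x^3 + 4*x^2 + C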